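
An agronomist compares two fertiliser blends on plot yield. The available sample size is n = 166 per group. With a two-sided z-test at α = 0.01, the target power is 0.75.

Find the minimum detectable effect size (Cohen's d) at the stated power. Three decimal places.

d ≈ 0.357

Required noncentrality: δ = z_{0.005} + z_{0.25} = 2.576 + 0.674 = 3.250.
(Lower-tail contribution to power is negligible for δ > 0.)
δ = d·√(n/2) ⇒ d = δ/√(n/2) = 3.250/√(166/2) = 0.3568.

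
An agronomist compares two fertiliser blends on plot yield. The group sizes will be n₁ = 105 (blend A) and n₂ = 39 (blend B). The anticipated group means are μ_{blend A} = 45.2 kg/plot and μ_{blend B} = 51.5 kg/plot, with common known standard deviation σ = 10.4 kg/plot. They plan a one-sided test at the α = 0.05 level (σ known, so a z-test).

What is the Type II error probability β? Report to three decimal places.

Standardized effect: d = |μ_{blend A} − μ_{blend B}| / σ = |45.2 − 51.5| / 10.4 = 0.6058
Noncentrality parameter: δ = d / √(1/n₁ + 1/n₂) = 0.6058 / √(1/105 + 1/39) = 3.2304
Critical value for a one-sided test at α = 0.05: z_α = 1.645.
Power = Φ(δ − 1.645) = Φ(1.586) = 0.9436.
Type II error: β = 1 − power = 1 − 0.9436 = 0.0564.

β ≈ 0.056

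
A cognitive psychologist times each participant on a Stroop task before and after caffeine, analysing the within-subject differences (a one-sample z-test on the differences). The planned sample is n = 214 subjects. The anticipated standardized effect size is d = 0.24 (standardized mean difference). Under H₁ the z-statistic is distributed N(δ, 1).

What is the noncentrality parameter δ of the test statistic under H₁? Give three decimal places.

δ ≈ 3.511

δ = d·√n = 0.24 × √214 = 3.5109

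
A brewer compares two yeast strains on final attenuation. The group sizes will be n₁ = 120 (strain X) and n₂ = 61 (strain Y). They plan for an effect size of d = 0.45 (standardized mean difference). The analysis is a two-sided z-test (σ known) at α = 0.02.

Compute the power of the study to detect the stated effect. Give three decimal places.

Noncentrality parameter: δ = d / √(1/n₁ + 1/n₂) = 0.45 / √(1/120 + 1/61) = 2.8617
Critical value for a two-sided test at α = 0.02: z_{α/2} = 2.326.
Power = Φ(δ − 2.326) + Φ(−δ − 2.326) = Φ(0.535) + Φ(-5.188) = 0.7038 + 0.0000 = 0.7038.

Power ≈ 0.704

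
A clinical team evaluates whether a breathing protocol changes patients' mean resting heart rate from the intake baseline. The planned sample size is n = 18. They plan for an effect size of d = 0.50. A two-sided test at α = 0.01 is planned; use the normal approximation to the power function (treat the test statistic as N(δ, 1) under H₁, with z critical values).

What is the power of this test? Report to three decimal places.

Power ≈ 0.325

Noncentrality parameter: δ = d·√n = 0.50 × √18 = 2.1213
Critical value for a two-sided test at α = 0.01: z_{α/2} = 2.576.
Power = Φ(δ − 2.576) + Φ(−δ − 2.576) = Φ(-0.455) + Φ(-4.697) = 0.3247 + 0.0000 = 0.3247.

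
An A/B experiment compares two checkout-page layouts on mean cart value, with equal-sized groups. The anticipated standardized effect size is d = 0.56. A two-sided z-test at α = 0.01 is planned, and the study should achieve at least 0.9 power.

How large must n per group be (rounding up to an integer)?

n = 95 per group

Set Φ(δ − 2.576) = 0.9; then δ − 2.576 = Φ⁻¹(0.9) = 1.282, giving δ = 3.857.
(The Φ(−δ − z_{α/2}) term is vanishingly small for δ > 0 and is dropped in the standard sample-size formula.)
δ = d·√(n/2) ⇒ n = 2(δ/d)² = 2 × (3.857 / 0.56)² = 94.89.
Round up to the next whole unit.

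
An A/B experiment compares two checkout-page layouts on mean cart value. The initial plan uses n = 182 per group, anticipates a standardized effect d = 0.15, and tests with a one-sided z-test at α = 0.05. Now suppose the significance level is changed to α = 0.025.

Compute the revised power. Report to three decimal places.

Power ≈ 0.298

δ = d·√(n/2) = 0.15 × √(182/2) = 1.4309 (unchanged). New critical value: z_{0.025} = 1.960.
Revised power = P(Z > 1.960 − δ) = Φ(-0.529) = 0.2984.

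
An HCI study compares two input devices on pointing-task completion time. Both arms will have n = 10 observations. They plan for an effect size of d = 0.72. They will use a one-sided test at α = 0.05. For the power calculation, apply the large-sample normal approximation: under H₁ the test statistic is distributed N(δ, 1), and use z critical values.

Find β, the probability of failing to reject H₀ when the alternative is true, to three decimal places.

Noncentrality parameter: δ = d·√(n/2) = 0.72 × √(10/2) = 1.6100
One-sided α = 0.05 → critical value z_{0.05} = 1.645.
Power = Φ(δ − 1.645) = Φ(-0.035) = 0.4861.
Type II error: β = 1 − power = 1 − 0.4861 = 0.5139.

β ≈ 0.514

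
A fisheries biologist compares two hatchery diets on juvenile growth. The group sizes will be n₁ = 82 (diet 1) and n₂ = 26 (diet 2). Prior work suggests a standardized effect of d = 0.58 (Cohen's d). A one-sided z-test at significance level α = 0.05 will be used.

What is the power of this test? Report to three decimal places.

Power ≈ 0.824

Noncentrality parameter: δ = d / √(1/n₁ + 1/n₂) = 0.58 / √(1/82 + 1/26) = 2.5770
One-sided α = 0.05 → critical value z_{0.05} = 1.645.
Power = Φ(δ − 1.645) = Φ(0.932) = 0.8244.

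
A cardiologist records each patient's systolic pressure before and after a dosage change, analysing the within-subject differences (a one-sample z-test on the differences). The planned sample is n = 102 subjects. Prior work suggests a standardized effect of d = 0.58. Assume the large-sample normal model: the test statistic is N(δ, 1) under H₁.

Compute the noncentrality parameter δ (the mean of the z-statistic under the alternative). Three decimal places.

δ ≈ 5.858

The noncentrality parameter scales effect size by the design's sample-size factor: δ = d·√n = 0.58 × √102 = 5.8577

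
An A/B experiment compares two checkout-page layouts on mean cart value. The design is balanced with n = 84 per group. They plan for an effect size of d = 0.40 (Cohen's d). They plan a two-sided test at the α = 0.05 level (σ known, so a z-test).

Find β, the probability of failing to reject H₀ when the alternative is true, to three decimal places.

β ≈ 0.264

Noncentrality parameter: δ = d·√(n/2) = 0.40 × √(84/2) = 2.5923
Critical value for a two-sided test at α = 0.05: z_{α/2} = 1.960.
Power = Φ(δ − 1.960) + Φ(−δ − 1.960) = Φ(0.632) + Φ(-4.552) = 0.7364 + 0.0000 = 0.7364.
Type II error: β = 1 − power = 1 − 0.7364 = 0.2636.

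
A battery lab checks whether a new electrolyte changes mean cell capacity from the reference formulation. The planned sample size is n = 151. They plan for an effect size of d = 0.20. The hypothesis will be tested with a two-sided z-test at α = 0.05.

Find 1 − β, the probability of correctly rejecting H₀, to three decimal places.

Noncentrality parameter: δ = d·√n = 0.20 × √151 = 2.4576
Critical value for a two-sided test at α = 0.05: z_{α/2} = 1.960.
Power = Φ(δ − 1.960) + Φ(−δ − 1.960) = Φ(0.498) + Φ(-4.418) = 0.6906 + 0.0000 = 0.6906.

Power ≈ 0.691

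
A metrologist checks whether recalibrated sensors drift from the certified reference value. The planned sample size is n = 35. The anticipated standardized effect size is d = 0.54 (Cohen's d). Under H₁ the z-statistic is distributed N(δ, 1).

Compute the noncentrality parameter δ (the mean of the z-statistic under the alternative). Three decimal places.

The noncentrality parameter scales effect size by the design's sample-size factor: δ = d·√n = 0.54 × √35 = 3.1947

δ ≈ 3.195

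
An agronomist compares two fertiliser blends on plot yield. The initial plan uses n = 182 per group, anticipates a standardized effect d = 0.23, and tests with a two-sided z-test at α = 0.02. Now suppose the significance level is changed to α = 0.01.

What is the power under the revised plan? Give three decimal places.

δ = d·√(n/2) = 0.23 × √(182/2) = 2.1941 (unchanged). New critical value: z_{0.005} = 2.576.
Revised power = Φ(δ − 2.576) + Φ(−δ − 2.576) = Φ(-0.382) + Φ(-4.770) = 0.3513 + 0.0000 = 0.3513.

Power ≈ 0.351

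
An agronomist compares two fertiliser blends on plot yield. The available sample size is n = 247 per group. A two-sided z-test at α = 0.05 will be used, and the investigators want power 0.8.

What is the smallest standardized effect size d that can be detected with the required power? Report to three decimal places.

Required noncentrality: δ = z_{0.025} + z_{0.20} = 1.960 + 0.842 = 2.802.
(The second rejection-region term Φ(−δ − z_{α/2}) is negligible and dropped.)
δ = d·√(n/2) ⇒ d = δ/√(n/2) = 2.802/√(247/2) = 0.2521.

d ≈ 0.252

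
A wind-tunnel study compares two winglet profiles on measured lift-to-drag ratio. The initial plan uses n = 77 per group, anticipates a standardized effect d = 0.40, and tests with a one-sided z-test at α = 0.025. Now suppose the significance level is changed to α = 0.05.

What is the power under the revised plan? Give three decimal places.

δ = d·√(n/2) = 0.40 × √(77/2) = 2.4819 (unchanged). New critical value: z_{0.05} = 1.645.
Revised power = P(Z > 1.645 − δ) = Φ(0.837) = 0.7987.

Power ≈ 0.799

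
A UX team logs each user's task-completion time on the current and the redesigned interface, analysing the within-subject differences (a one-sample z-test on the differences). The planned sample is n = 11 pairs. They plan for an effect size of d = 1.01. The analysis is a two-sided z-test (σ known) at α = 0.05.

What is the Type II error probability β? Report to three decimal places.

Noncentrality parameter: δ = d·√n = 1.01 × √11 = 3.3498
Two-sided α = 0.05 → critical value z_{0.025} = 1.960.
Power = Φ(δ − 1.960) + Φ(−δ − 1.960) = Φ(1.390) + Φ(-5.310) = 0.9177 + 0.0000 = 0.9177.
Type II error: β = 1 − power = 1 − 0.9177 = 0.0823.

β ≈ 0.082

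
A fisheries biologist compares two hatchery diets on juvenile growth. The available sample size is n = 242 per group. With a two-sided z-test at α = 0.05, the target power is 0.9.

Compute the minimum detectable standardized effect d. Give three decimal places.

Required noncentrality: δ = z_{0.025} + z_{0.10} = 1.960 + 1.282 = 3.242.
(The second rejection-region term Φ(−δ − z_{α/2}) is negligible and dropped.)
δ = d·√(n/2) ⇒ d = δ/√(n/2) = 3.242/√(242/2) = 0.2947.

d ≈ 0.295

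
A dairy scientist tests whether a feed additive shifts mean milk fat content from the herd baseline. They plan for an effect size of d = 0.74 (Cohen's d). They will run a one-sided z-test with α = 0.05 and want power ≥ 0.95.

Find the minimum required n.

For power 0.95 need Φ(δ − z_{0.05}) = 0.95, so δ = z_{0.05} + z_{0.05} = 1.645 + 1.645 = 3.290.
δ = d·√n ⇒ n = (δ/d)² = (3.290 / 0.74)² = 19.76.
Round up to the next whole unit.

n = 20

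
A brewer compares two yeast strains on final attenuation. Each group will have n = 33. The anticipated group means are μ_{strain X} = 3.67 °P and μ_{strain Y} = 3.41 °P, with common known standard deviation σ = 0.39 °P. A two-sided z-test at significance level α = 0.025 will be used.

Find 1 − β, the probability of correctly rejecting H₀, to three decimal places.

Standardized effect: d = |μ_{strain X} − μ_{strain Y}| / σ = |3.67 − 3.41| / 0.39 = 0.6667
Noncentrality parameter: δ = d·√(n/2) = 0.6667 × √(33/2) = 2.7080
Two-sided α = 0.025 → critical value z_{0.0125} = 2.241.
Power = Φ(δ − 2.241) + Φ(−δ − 2.241) = Φ(0.467) + Φ(-4.949) = 0.6796 + 0.0000 = 0.6796.

Power ≈ 0.680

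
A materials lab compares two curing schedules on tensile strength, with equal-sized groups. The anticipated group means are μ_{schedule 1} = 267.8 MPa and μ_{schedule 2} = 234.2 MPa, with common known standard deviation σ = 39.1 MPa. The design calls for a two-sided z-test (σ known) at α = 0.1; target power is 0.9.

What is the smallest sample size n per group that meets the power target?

Standardized effect: d = |μ_{schedule 1} − μ_{schedule 2}| / σ = |267.8 − 234.2| / 39.1 = 0.8593
Set Φ(δ − 1.645) = 0.9; then δ − 1.645 = Φ⁻¹(0.9) = 1.282, giving δ = 2.926.
(The Φ(−δ − z_{α/2}) term is vanishingly small for δ > 0 and is dropped in the standard sample-size formula.)
δ = d·√(n/2) ⇒ n = 2(δ/d)² = 2 × (2.926 / 0.8593)² = 23.19.
Round up to the next whole unit.

n = 24 per group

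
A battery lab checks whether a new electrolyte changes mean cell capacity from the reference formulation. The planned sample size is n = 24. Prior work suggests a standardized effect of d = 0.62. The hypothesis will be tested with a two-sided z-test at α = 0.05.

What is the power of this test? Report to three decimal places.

Power ≈ 0.859

Noncentrality parameter: δ = d·√n = 0.62 × √24 = 3.0374
Critical value for a two-sided test at α = 0.05: z_{α/2} = 1.960.
Power = Φ(δ − 1.960) + Φ(−δ − 1.960) = Φ(1.077) + Φ(-4.997) = 0.8593 + 0.0000 = 0.8594.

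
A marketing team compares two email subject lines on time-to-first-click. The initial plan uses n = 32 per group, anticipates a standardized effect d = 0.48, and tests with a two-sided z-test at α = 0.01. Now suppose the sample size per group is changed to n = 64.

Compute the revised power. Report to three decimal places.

Power ≈ 0.555

With n = 64 per group: δ = d·√(n/2) = 0.48 × √(64/2) = 2.7153. Critical value z_{0.005} = 2.576.
Revised power = Φ(δ − 2.576) + Φ(−δ − 2.576) = Φ(0.139) + Φ(-5.291) = 0.5555 + 0.0000 = 0.5555.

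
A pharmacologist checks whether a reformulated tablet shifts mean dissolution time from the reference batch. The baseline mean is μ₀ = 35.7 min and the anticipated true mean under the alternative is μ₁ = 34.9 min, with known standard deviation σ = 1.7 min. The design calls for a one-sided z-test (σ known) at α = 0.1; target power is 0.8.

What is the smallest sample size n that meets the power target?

Standardized effect: d = |μ₁ − μ₀| / σ = |34.9 − 35.7| / 1.7 = 0.4706
Set Φ(δ − 1.282) = 0.8; then δ − 1.282 = Φ⁻¹(0.8) = 0.842, giving δ = 2.123.
δ = d·√n ⇒ n = (δ/d)² = (2.123 / 0.4706)² = 20.36.
Rounding up, n = 21.

n = 21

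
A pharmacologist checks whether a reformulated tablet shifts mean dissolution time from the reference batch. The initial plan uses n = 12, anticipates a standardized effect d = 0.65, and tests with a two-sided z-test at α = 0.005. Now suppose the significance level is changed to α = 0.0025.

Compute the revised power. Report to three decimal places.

δ = d·√n = 0.65 × √12 = 2.2517 (unchanged). New critical value: z_{0.0013} = 3.023.
Revised power = Φ(δ − 3.023) + Φ(−δ − 3.023) = Φ(-0.772) + Φ(-5.275) = 0.2202 + 0.0000 = 0.2202.

Power ≈ 0.220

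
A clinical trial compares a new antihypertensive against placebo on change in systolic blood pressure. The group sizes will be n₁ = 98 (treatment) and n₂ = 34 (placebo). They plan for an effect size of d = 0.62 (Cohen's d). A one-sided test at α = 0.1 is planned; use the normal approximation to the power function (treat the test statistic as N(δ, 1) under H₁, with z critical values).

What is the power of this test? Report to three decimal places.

Noncentrality parameter: λ = d / √(1/n₁ + 1/n₂) = 0.62 / √(1/98 + 1/34) = 3.1150
One-sided α = 0.1 → critical value z_{0.1} = 1.282.
Power = P(Z > 1.282 − λ) = Φ(1.833) = 0.9666.

Power ≈ 0.967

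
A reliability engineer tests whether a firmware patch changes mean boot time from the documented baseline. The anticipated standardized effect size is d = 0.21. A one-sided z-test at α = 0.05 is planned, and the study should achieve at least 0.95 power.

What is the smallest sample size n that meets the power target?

n = 246

Set Φ(δ − 1.645) = 0.95; then δ − 1.645 = Φ⁻¹(0.95) = 1.645, giving δ = 3.290.
δ = d·√n ⇒ n = (δ/d)² = (3.290 / 0.21)² = 245.40.
Round up to the next whole unit.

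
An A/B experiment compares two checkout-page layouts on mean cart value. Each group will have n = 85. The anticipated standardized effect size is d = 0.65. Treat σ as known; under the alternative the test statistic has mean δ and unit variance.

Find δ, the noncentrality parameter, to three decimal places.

The noncentrality parameter scales effect size by the design's sample-size factor: δ = d·√(n/2) = 0.65 × √(85/2) = 4.2375

δ ≈ 4.237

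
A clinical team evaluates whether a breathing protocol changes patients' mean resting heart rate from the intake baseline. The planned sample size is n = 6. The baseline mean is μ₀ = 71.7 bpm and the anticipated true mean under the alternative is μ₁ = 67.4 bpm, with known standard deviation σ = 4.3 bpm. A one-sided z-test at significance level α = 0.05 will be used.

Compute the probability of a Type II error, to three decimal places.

Standardized effect: d = |μ₁ − μ₀| / σ = |67.4 − 71.7| / 4.3 = 1.0000
Noncentrality parameter: δ = d·√n = 1.0000 × √6 = 2.4495
One-sided α = 0.05 → critical value z_{0.05} = 1.645.
Power = P(Z > 1.645 − δ) = Φ(0.805) = 0.7895.
Type II error: β = 1 − power = 1 − 0.7895 = 0.2105.

β ≈ 0.211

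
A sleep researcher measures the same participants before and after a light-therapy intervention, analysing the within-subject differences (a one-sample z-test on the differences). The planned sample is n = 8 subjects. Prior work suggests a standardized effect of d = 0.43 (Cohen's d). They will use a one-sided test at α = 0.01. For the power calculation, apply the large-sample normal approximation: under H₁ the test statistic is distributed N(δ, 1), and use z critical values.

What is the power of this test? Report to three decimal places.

Power ≈ 0.133

Noncentrality parameter: δ = d·√n = 0.43 × √8 = 1.2162
Critical value for a one-sided test at α = 0.01: z_α = 2.326.
Power = Φ(δ − 2.326) = Φ(-1.110) = 0.1335.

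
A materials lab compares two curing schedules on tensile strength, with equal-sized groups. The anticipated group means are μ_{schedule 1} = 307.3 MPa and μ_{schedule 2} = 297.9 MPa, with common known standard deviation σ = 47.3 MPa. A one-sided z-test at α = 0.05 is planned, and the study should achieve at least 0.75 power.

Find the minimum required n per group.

n = 273 per group

Standardized effect: d = |μ_{schedule 1} − μ_{schedule 2}| / σ = |307.3 − 297.9| / 47.3 = 0.1987
Set Φ(δ − 1.645) = 0.75; then δ − 1.645 = Φ⁻¹(0.75) = 0.674, giving δ = 2.319.
δ = d·√(n/2) ⇒ n = 2(δ/d)² = 2 × (2.319 / 0.1987)² = 272.41.
Round up to the next whole unit.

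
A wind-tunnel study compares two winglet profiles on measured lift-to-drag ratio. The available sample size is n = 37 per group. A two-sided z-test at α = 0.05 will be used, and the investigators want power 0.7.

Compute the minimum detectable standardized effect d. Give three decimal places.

d ≈ 0.578

Required noncentrality: δ = z_{0.025} + z_{0.30} = 1.960 + 0.524 = 2.484.
(The second rejection-region term Φ(−δ − z_{α/2}) is negligible and dropped.)
δ = d·√(n/2) ⇒ d = δ/√(n/2) = 2.484/√(37/2) = 0.5776.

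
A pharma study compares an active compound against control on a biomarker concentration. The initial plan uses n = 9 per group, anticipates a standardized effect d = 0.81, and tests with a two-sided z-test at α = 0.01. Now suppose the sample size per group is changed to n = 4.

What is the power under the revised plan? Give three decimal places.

With n = 4 per group: δ = d·√(n/2) = 0.81 × √(4/2) = 1.1455. Critical value z_{0.005} = 2.576.
Revised power = Φ(δ − 2.576) + Φ(−δ − 2.576) = Φ(-1.430) + Φ(-3.721) = 0.0763 + 0.0001 = 0.0764.

Power ≈ 0.076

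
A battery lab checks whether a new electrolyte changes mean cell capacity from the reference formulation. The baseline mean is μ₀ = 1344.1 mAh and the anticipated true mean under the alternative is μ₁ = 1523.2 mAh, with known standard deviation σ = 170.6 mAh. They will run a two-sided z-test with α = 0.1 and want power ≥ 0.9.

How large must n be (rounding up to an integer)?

Standardized effect: d = |μ₁ − μ₀| / σ = |1523.2 − 1344.1| / 170.6 = 1.0498
Set Φ(δ − 1.645) = 0.9; then δ − 1.645 = Φ⁻¹(0.9) = 1.282, giving δ = 2.926.
(For δ > 0 the lower-tail rejection region contributes negligibly to power, so the one-term inversion is standard.)
δ = d·√n ⇒ n = (δ/d)² = (2.926 / 1.0498)² = 7.77.
Round up to the next whole unit.

n = 8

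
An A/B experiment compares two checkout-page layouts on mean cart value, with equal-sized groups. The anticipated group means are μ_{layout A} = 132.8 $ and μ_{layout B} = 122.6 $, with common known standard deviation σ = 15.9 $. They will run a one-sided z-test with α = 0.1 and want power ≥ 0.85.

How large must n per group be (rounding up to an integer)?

Standardized effect: d = |μ_{layout A} − μ_{layout B}| / σ = |132.8 − 122.6| / 15.9 = 0.6415
For power 0.85 need Φ(δ − z_{0.1}) = 0.85, so δ = z_{0.1} + z_{0.15} = 1.282 + 1.036 = 2.318.
δ = d·√(n/2) ⇒ n = 2(δ/d)² = 2 × (2.318 / 0.6415)² = 26.11.
Round up to the next whole unit.

n = 27 per group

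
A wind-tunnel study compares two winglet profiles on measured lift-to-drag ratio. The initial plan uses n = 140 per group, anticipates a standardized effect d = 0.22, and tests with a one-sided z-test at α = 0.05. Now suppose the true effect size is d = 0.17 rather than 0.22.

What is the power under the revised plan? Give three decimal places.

With d = 0.17: δ = d·√(n/2) = 0.17 × √(140/2) = 1.4223. Critical value z_{0.05} = 1.645.
Revised power = P(Z > 1.645 − δ) = Φ(-0.223) = 0.4120.

Power ≈ 0.412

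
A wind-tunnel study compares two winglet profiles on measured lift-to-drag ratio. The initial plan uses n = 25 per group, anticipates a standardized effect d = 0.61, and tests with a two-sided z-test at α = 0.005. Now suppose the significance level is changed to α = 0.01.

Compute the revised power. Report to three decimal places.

Power ≈ 0.338

δ = d·√(n/2) = 0.61 × √(25/2) = 2.1567 (unchanged). New critical value: z_{0.005} = 2.576.
Revised power = Φ(δ − 2.576) + Φ(−δ − 2.576) = Φ(-0.419) + Φ(-4.733) = 0.3376 + 0.0000 = 0.3376.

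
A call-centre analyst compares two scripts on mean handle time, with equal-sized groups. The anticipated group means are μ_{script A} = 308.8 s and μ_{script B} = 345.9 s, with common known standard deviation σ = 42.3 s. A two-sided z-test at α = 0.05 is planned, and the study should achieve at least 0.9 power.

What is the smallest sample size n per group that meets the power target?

Standardized effect: d = |μ_{script A} − μ_{script B}| / σ = |308.8 − 345.9| / 42.3 = 0.8771
For power 0.9 need Φ(δ − z_{0.025}) = 0.9, so δ = z_{0.025} + z_{0.10} = 1.960 + 1.282 = 3.242.
(The Φ(−δ − z_{α/2}) term is vanishingly small for δ > 0 and is dropped in the standard sample-size formula.)
δ = d·√(n/2) ⇒ n = 2(δ/d)² = 2 × (3.242 / 0.8771)² = 27.32.
Round up to the next whole unit.

n = 28 per group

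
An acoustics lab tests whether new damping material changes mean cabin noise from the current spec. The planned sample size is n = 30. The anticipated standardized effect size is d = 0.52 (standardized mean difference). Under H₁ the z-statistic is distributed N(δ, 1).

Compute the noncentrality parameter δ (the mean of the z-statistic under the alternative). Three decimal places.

δ ≈ 2.848

The noncentrality parameter scales effect size by the design's sample-size factor: δ = d·√n = 0.52 × √30 = 2.8482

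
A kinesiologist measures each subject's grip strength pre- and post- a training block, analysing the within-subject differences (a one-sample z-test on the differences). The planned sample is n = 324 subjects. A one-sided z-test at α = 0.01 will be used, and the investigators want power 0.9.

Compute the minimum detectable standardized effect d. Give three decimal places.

Need Φ(δ − 2.326) = 0.9, so δ = 2.326 + 1.282 = 3.608.
δ = d·√n ⇒ d = δ/√n = 3.608/√324 = 0.2004.

d ≈ 0.200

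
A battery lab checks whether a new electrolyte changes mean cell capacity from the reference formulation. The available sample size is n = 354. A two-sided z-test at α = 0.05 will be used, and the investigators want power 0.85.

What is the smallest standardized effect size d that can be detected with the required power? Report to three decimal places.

Required noncentrality: δ = z_{0.025} + z_{0.15} = 1.960 + 1.036 = 2.996.
(The second rejection-region term Φ(−δ − z_{α/2}) is negligible and dropped.)
δ = d·√n ⇒ d = δ/√n = 2.996/√354 = 0.1593.

d ≈ 0.159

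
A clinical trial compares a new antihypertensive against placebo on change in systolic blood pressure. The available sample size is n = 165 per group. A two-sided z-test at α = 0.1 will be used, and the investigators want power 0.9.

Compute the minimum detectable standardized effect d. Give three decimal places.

Need Φ(δ − 1.645) = 0.9, so δ = 1.645 + 1.282 = 2.926.
(Lower-tail contribution to power is negligible for δ > 0.)
δ = d·√(n/2) ⇒ d = δ/√(n/2) = 2.926/√(165/2) = 0.3222.

d ≈ 0.322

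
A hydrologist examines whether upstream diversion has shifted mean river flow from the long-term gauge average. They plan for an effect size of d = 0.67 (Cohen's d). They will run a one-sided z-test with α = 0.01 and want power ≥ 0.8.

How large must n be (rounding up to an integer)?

Set Φ(δ − 2.326) = 0.8; then δ − 2.326 = Φ⁻¹(0.8) = 0.842, giving δ = 3.168.
δ = d·√n ⇒ n = (δ/d)² = (3.168 / 0.67)² = 22.36.
Round up to the next whole unit.

n = 23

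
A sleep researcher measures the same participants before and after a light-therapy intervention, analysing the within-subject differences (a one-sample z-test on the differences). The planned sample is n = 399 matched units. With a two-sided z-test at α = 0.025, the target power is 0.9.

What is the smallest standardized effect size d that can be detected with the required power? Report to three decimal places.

d ≈ 0.176

Need Φ(δ − 2.241) = 0.9, so δ = 2.241 + 1.282 = 3.523.
(Lower-tail contribution to power is negligible for δ > 0.)
δ = d·√n ⇒ d = δ/√n = 3.523/√399 = 0.1764.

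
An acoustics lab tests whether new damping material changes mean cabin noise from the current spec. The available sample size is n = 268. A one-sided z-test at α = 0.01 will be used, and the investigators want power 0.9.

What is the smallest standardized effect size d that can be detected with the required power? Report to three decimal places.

d ≈ 0.220

Need Φ(δ − 2.326) = 0.9, so δ = 2.326 + 1.282 = 3.608.
δ = d·√n ⇒ d = δ/√n = 3.608/√268 = 0.2204.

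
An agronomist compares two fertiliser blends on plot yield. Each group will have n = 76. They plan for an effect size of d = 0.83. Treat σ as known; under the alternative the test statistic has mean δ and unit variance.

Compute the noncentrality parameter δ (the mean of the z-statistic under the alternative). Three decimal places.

δ ≈ 5.116

δ = d·√(n/2) = 0.83 × √(76/2) = 5.1165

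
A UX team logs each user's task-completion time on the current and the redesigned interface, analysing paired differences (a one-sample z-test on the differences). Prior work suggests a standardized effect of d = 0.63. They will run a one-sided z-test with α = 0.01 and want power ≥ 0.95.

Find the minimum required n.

For power 0.95 need Φ(δ − z_{0.01}) = 0.95, so δ = z_{0.01} + z_{0.05} = 2.326 + 1.645 = 3.971.
δ = d·√n ⇒ n = (δ/d)² = (3.971 / 0.63)² = 39.73.
Rounding up, n = 40.

n = 40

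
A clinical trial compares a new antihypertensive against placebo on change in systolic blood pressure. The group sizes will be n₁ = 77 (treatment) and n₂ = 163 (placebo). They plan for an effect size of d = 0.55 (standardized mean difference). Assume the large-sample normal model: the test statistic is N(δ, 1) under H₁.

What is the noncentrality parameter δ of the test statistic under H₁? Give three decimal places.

δ = d / √(1/n₁ + 1/n₂) = 0.55 / √(1/77 + 1/163) = 3.9774

δ ≈ 3.977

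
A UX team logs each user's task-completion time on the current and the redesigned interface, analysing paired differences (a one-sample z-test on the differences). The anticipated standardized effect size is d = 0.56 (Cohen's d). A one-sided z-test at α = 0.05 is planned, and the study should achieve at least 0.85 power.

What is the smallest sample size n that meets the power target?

n = 23

Set Φ(δ − 1.645) = 0.85; then δ − 1.645 = Φ⁻¹(0.85) = 1.036, giving δ = 2.681.
δ = d·√n ⇒ n = (δ/d)² = (2.681 / 0.56)² = 22.93.
Round up to the next whole unit.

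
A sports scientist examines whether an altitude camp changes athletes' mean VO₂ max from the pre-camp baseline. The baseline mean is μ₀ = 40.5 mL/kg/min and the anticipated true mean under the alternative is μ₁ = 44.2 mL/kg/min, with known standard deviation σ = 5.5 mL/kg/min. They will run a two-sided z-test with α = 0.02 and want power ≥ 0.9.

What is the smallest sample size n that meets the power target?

n = 29

Standardized effect: d = |μ₁ − μ₀| / σ = |44.2 − 40.5| / 5.5 = 0.6727
For power 0.9 need Φ(δ − z_{0.01}) = 0.9, so δ = z_{0.01} + z_{0.10} = 2.326 + 1.282 = 3.608.
(Ignoring the negligible lower-tail rejection probability gives the usual closed-form inversion.)
δ = d·√n ⇒ n = (δ/d)² = (3.608 / 0.6727)² = 28.76.
Rounding up, n = 29.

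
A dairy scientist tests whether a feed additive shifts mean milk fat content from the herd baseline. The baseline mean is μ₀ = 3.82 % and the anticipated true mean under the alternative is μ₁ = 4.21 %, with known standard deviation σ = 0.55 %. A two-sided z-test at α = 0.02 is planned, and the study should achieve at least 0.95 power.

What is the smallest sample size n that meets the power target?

Standardized effect: d = |μ₁ − μ₀| / σ = |4.21 − 3.82| / 0.55 = 0.7091
Set Φ(δ − 2.326) = 0.95; then δ − 2.326 = Φ⁻¹(0.95) = 1.645, giving δ = 3.971.
(The Φ(−δ − z_{α/2}) term is vanishingly small for δ > 0 and is dropped in the standard sample-size formula.)
δ = d·√n ⇒ n = (δ/d)² = (3.971 / 0.7091)² = 31.36.
Rounding up, n = 32.

n = 32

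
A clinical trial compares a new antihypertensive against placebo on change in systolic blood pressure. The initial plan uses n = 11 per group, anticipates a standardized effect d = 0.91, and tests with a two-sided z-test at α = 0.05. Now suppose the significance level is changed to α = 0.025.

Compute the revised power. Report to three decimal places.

Power ≈ 0.457

δ = d·√(n/2) = 0.91 × √(11/2) = 2.1341 (unchanged). New critical value: z_{0.0125} = 2.241.
Revised power = Φ(δ − 2.241) + Φ(−δ − 2.241) = Φ(-0.107) + Φ(-4.376) = 0.4573 + 0.0000 = 0.4573.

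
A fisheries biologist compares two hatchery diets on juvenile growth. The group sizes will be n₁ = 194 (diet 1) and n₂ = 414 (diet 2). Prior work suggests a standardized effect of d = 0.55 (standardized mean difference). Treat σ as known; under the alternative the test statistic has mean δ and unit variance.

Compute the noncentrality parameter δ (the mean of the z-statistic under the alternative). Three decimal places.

δ ≈ 6.321

δ = d / √(1/n₁ + 1/n₂) = 0.55 / √(1/194 + 1/414) = 6.3214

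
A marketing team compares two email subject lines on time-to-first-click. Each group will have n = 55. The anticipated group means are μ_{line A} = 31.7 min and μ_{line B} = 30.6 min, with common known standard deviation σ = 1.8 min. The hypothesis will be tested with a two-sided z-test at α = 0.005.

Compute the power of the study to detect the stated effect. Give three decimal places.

Standardized effect: d = |μ_{line A} − μ_{line B}| / σ = |31.7 − 30.6| / 1.8 = 0.6111
Noncentrality parameter: δ = d·√(n/2) = 0.6111 × √(55/2) = 3.2047
Critical value for a two-sided test at α = 0.005: z_{α/2} = 2.807.
Power = Φ(δ − 2.807) + Φ(−δ − 2.807) = Φ(0.398) + Φ(-6.012) = 0.6546 + 0.0000 = 0.6546.

Power ≈ 0.655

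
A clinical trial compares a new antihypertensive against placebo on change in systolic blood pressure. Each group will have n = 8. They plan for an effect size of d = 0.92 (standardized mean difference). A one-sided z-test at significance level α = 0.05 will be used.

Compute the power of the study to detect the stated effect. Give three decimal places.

Power ≈ 0.577

Noncentrality parameter: δ = d·√(n/2) = 0.92 × √(8/2) = 1.8400
One-sided α = 0.05 → critical value z_{0.05} = 1.645.
Power = Φ(δ − 1.645) = Φ(0.195) = 0.5774.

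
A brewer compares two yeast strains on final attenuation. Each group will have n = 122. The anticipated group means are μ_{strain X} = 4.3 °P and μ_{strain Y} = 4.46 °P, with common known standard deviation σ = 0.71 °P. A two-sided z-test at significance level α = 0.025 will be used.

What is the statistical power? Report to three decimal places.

Standardized effect: d = |μ_{strain X} − μ_{strain Y}| / σ = |4.3 − 4.46| / 0.71 = 0.2254
Noncentrality parameter: δ = d·√(n/2) = 0.2254 × √(122/2) = 1.7601
Critical value for a two-sided test at α = 0.025: z_{α/2} = 2.241.
Power = Φ(δ − 2.241) + Φ(−δ − 2.241) = Φ(-0.481) + Φ(-4.001) = 0.3151 + 0.0000 = 0.3152.

Power ≈ 0.315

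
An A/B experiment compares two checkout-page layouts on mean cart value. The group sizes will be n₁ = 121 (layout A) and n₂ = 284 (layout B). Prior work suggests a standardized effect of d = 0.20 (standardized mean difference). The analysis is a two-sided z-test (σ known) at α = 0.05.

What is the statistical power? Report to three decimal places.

Noncentrality parameter: δ = d / √(1/n₁ + 1/n₂) = 0.20 / √(1/121 + 1/284) = 1.8423
Critical value for a two-sided test at α = 0.05: z_{α/2} = 1.960.
Power = Φ(δ − 1.960) + Φ(−δ − 1.960) = Φ(-0.118) + Φ(-3.802) = 0.4532 + 0.0001 = 0.4532.

Power ≈ 0.453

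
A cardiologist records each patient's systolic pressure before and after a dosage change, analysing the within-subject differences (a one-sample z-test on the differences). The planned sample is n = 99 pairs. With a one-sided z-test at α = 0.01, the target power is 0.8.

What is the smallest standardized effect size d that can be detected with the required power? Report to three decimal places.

d ≈ 0.318

Need Φ(δ − 2.326) = 0.8, so δ = 2.326 + 0.842 = 3.168.
δ = d·√n ⇒ d = δ/√n = 3.168/√99 = 0.3184.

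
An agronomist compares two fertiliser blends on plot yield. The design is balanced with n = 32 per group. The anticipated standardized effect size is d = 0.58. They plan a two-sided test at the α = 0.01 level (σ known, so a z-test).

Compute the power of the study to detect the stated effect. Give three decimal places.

Power ≈ 0.399

Noncentrality parameter: δ = d·√(n/2) = 0.58 × √(32/2) = 2.3200
Two-sided α = 0.01 → critical value z_{0.005} = 2.576.
Power = Φ(δ − 2.576) + Φ(−δ − 2.576) = Φ(-0.256) + Φ(-4.896) = 0.3990 + 0.0000 = 0.3990.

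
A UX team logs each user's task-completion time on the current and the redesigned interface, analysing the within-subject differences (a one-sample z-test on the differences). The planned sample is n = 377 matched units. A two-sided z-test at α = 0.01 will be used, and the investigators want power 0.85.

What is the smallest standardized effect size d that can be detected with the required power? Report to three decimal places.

Need Φ(δ − 2.576) = 0.85, so δ = 2.576 + 1.036 = 3.612.
(Lower-tail contribution to power is negligible for δ > 0.)
δ = d·√n ⇒ d = δ/√n = 3.612/√377 = 0.1860.

d ≈ 0.186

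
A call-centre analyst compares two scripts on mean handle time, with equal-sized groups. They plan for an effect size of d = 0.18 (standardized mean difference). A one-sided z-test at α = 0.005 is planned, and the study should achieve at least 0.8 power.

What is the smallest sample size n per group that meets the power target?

For power 0.8 need Φ(δ − z_{0.005}) = 0.8, so δ = z_{0.005} + z_{0.20} = 2.576 + 0.842 = 3.417.
δ = d·√(n/2) ⇒ n = 2(δ/d)² = 2 × (3.417 / 0.18)² = 720.92.
Rounding up, n = 721 per group.

n = 721 per group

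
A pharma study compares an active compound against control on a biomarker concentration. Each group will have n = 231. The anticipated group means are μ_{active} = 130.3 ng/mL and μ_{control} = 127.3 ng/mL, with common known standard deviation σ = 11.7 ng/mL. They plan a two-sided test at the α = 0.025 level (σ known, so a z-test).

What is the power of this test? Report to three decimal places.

Power ≈ 0.696

Standardized effect: d = |μ_{active} − μ_{control}| / σ = |130.3 − 127.3| / 11.7 = 0.2564
Noncentrality parameter: δ = d·√(n/2) = 0.2564 × √(231/2) = 2.7557
Two-sided α = 0.025 → critical value z_{0.0125} = 2.241.
Power = Φ(δ − 2.241) + Φ(−δ − 2.241) = Φ(0.514) + Φ(-4.997) = 0.6965 + 0.0000 = 0.6965.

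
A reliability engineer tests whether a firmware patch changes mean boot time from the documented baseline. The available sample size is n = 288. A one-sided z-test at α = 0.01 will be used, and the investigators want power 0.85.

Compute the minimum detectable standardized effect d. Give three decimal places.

Required noncentrality: δ = z_{0.01} + z_{0.15} = 2.326 + 1.036 = 3.363.
δ = d·√n ⇒ d = δ/√n = 3.363/√288 = 0.1982.

d ≈ 0.198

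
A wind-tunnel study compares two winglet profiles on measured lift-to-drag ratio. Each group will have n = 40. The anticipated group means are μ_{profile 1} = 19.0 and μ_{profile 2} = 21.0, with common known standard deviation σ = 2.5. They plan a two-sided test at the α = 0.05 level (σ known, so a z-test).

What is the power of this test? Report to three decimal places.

Power ≈ 0.947

Standardized effect: d = |μ_{profile 1} − μ_{profile 2}| / σ = |19.0 − 21.0| / 2.5 = 0.8000
Noncentrality parameter: δ = d·√(n/2) = 0.8000 × √(40/2) = 3.5777
Two-sided α = 0.05 → critical value z_{0.025} = 1.960.
Power = Φ(δ − 1.960) + Φ(−δ − 1.960) = Φ(1.618) + Φ(-5.538) = 0.9471 + 0.0000 = 0.9471.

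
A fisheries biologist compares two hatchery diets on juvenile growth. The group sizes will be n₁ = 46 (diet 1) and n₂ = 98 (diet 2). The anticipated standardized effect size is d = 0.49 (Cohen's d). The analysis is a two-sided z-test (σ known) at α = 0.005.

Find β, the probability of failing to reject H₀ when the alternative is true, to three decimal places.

Noncentrality parameter: δ = d / √(1/n₁ + 1/n₂) = 0.49 / √(1/46 + 1/98) = 2.7416
Critical value for a two-sided test at α = 0.005: z_{α/2} = 2.807.
Power = Φ(δ − 2.807) + Φ(−δ − 2.807) = Φ(-0.065) + Φ(-5.549) = 0.4739 + 0.0000 = 0.4739.
Type II error: β = 1 − power = 1 − 0.4739 = 0.5261.

β ≈ 0.526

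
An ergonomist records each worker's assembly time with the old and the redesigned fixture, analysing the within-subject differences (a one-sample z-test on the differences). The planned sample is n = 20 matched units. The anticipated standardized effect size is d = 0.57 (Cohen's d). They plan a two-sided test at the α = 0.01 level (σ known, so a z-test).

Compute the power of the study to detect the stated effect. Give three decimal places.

Power ≈ 0.489

Noncentrality parameter: δ = d·√n = 0.57 × √20 = 2.5491
Two-sided α = 0.01 → critical value z_{0.005} = 2.576.
Power = Φ(δ − 2.576) + Φ(−δ − 2.576) = Φ(-0.027) + Φ(-5.125) = 0.4893 + 0.0000 = 0.4893.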